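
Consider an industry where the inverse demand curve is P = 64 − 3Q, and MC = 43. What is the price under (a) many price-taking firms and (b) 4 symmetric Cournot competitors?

Competition: P = 43; Cournot: P = 47.2

Under competition P = MC = 43, so Q = (64 − 43)/3 = 7.
In a 4-firm Cournot equilibrium, symmetry and the first-order condition give q = (64 − 43)/(15) = 1.4. So Q = 5.6 and P = 47.2.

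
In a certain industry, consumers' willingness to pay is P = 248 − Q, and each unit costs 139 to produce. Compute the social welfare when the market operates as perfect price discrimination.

With perfect price discrimination, output is the efficient level Q = 109 (where demand meets MC), but every buyer pays their willingness to pay: CS = 0 and PS = total surplus.
TS = 5940.5 (equal to competitive TS).

TS = 5940.5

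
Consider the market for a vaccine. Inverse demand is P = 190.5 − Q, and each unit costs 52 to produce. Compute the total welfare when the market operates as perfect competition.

Under competition P = MC = 52, so Q = (190.5 − 52)/1 = 138.5.
CS = ½·(190.5 − 52)·138.5 = 9591.125; PS = (52 − 52)·138.5 = 0; TS = 9591.125.

TS = 9591.125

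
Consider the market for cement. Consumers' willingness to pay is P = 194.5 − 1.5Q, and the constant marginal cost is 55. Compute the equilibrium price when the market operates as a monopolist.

The monopolist equates marginal revenue to marginal cost: 194.5 − 3Q = 55, so Q = 46.5. From demand, P = 124.75.

P = 124.75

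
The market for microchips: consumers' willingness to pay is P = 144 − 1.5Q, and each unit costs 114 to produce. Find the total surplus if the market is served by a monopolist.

TS = 225

The monopolist equates marginal revenue to marginal cost: 144 − 3Q = 114, so Q = 10. From demand, P = 129.
CS = ½·(144 − 129)·10 = 75; PS = (129 − 114)·10 = 150; TS = 225.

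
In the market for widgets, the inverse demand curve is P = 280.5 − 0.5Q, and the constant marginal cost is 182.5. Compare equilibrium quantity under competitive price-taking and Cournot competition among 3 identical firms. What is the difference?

Competitive firms price at marginal cost: P = 182.5, giving Q = 196.
Cournot with 3 identical firms: the symmetric best-response condition is 280.5 − 2q = 182.5. Each firm produces q = 49, total output Q = 147, price P = 207.
Change in equilibrium quantity: 147 − 196 = −49.

Equilibrium quantity falls by 49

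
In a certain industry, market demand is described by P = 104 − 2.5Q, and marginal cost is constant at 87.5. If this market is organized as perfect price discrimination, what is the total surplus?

TS = 54.45

A perfectly discriminating monopolist sells every unit with P(Q) ≥ MC(Q), so output equals the competitive quantity Q = 6.6. Each buyer pays their reservation price, so CS = 0 and the firm captures all surplus.
TS = 54.45 (equal to competitive TS).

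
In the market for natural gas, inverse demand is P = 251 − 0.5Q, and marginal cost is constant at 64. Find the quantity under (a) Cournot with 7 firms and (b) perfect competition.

Cournot: Q = 327.25; Competition: Q = 374

With 7 symmetric Cournot firms, each firm's FOC gives 251 − 4q = 64, so q = 46.75, Q = 7·46.75 = 327.25, and P = 87.375.
Competitive firms price at marginal cost: P = 64, giving Q = 374.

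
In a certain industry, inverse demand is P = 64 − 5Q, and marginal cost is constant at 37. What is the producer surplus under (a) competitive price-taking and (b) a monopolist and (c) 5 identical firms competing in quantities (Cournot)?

Competition: PS = 0; Monopoly: PS = 36.45; Cournot: PS = 20.25

Competitive firms price at marginal cost: P = 37, giving Q = 5.4.
PS = (37 − 37)·5.4 = 0.
A monopolist chooses Q where MR = MC. MR = 64 − 10Q; setting this equal to 37 gives Q = 2.7 and P = 50.5.
PS = (50.5 − 37)·2.7 = 36.45.
In a 5-firm Cournot equilibrium, symmetry and the first-order condition give q = (64 − 37)/(30) = 0.9. So Q = 4.5 and P = 41.5.
PS = (41.5 − 37)·4.5 = 20.25.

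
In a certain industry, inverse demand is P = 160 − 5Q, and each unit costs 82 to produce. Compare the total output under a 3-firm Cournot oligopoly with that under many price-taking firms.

With 3 symmetric Cournot firms, each firm's FOC gives 160 − 20q = 82, so q = 3.9, Q = 3·3.9 = 11.7, and P = 101.5.
Under competition P = MC = 82, so Q = (160 − 82)/5 = 15.6.

Cournot: Q = 11.7; Competition: Q = 15.6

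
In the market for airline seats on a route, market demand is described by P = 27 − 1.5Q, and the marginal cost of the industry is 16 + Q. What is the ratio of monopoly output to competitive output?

Q_m/Q_c = 0.625

The monopolist equates marginal revenue to marginal cost: 27 − 3Q = 16 + Q, so Q = 2.75. From demand, P = 22.875.
Competitive equilibrium sets price equal to marginal cost: 27 − 1.5Q = 16 + Q, so Q = 4.4 and P = 20.4.
Ratio Q_m/Q_c = 2.75/4.4 = 0.625.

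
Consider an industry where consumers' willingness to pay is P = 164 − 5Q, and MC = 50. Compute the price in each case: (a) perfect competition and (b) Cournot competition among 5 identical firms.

Competition: P = 50; Cournot: P = 69

Competitive firms price at marginal cost: P = 50, giving Q = 22.8.
In a 5-firm Cournot equilibrium, symmetry and the first-order condition give q = (164 − 50)/(30) = 3.8. So Q = 19 and P = 69.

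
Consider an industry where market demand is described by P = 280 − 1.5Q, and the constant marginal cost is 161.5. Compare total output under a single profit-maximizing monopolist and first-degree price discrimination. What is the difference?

Total output rises by 39.5

A monopolist chooses Q where MR = MC. MR = 280 − 3Q; setting this equal to 161.5 gives Q = 39.5 and P = 220.75.
With perfect price discrimination, output is the efficient level Q = 79 (where demand meets MC), but every buyer pays their willingness to pay: CS = 0 and PS = total surplus.
Change in total output: 79 − 39.5 = 39.5.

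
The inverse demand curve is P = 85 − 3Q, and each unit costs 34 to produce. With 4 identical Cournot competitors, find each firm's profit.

With 4 symmetric Cournot firms, each firm's FOC gives 85 − 15q = 34, so q = 3.4, Q = 4·3.4 = 13.6, and P = 44.2.
Each firm's profit = (44.2 − 34)·3.4 = 34.68.

π_i = 34.68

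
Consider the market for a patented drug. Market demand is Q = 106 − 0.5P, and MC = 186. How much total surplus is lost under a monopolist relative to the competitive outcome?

DWL = 42.25

Inverting demand: P = 212 − 2Q.
Under competition P = MC = 186, so Q = (212 − 186)/2 = 13.
Monopoly sets MR = MC: 212 − 4Q = 186 ⇒ Q = 6.5, P = 212 − 2·6.5 = 199.
DWL is the triangle between Q = 6.5 and Q = 13: ½·(13 − 6.5)·(199 − 186) = 42.25.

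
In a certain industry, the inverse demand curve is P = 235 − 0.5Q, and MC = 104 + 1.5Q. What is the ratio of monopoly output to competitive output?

Q_m/Q_c = 0.8

The monopolist equates marginal revenue to marginal cost: 235 − Q = 104 + 1.5Q, so Q = 52.4. From demand, P = 208.8.
Under competition P = MC: 235 − 0.5Q = 104 + 1.5Q ⇒ Q = 65.5, P = 202.25.
Ratio Q_m/Q_c = 52.4/65.5 = 0.8.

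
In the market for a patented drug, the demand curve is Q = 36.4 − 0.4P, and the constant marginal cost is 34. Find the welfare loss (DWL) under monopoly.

Inverting demand: P = 91 − 2.5Q.
Under competition P = MC = 34, so Q = (91 − 34)/2.5 = 22.8.
The monopolist equates marginal revenue to marginal cost: 91 − 5Q = 34, so Q = 11.4. From demand, P = 62.5.
DWL is the triangle between Q = 11.4 and Q = 22.8: ½·(22.8 − 11.4)·(62.5 − 34) = 162.45.

DWL = 162.45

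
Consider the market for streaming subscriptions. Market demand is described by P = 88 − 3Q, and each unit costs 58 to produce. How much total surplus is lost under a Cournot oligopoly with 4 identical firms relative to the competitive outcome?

DWL = 6

Under competition P = MC = 58, so Q = (88 − 58)/3 = 10.
With 4 symmetric Cournot firms, each firm's FOC gives 88 − 15q = 58, so q = 2, Q = 4·2 = 8, and P = 64.
DWL is the triangle between Q = 8 and Q = 10: ½·(10 − 8)·(64 − 58) = 6.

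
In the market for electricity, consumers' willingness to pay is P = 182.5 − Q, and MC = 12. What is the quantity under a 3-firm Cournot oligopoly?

Q = 127.875

In a 3-firm Cournot equilibrium, symmetry and the first-order condition give q = (182.5 − 12)/(4) = 42.625. So Q = 127.875 and P = 54.625.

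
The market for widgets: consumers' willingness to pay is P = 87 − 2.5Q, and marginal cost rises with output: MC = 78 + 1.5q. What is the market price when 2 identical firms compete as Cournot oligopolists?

P = 82

In a 2-firm Cournot equilibrium, symmetry and the first-order condition give q = (87 − 78)/(9) = 1. So Q = 2 and P = 82.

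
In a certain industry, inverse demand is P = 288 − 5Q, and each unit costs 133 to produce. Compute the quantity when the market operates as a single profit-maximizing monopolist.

Q = 15.5

A monopolist chooses Q where MR = MC. MR = 288 − 10Q; setting this equal to 133 gives Q = 15.5 and P = 210.5.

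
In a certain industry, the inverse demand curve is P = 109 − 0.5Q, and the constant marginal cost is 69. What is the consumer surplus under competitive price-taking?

CS = 1600

Under competition P = MC = 69, so Q = (109 − 69)/0.5 = 80.
CS = ½·(109 − 69)·80 = 1600.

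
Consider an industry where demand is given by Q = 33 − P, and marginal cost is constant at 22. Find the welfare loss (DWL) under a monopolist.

Inverting demand: P = 33 − Q.
Competitive firms price at marginal cost: P = 22, giving Q = 11.
The monopolist equates marginal revenue to marginal cost: 33 − 2Q = 22, so Q = 5.5. From demand, P = 27.5.
DWL is the triangle between Q = 5.5 and Q = 11: ½·(11 − 5.5)·(27.5 − 22) = 15.125.

DWL = 15.125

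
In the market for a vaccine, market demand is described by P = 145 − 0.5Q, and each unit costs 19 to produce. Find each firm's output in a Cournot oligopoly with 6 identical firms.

q_i = 36

In a 6-firm Cournot equilibrium, symmetry and the first-order condition give q = (145 − 19)/(3.5) = 36. So Q = 216 and P = 37.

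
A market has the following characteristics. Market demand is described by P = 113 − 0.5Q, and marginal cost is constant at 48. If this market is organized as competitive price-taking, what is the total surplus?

Competitive firms price at marginal cost: P = 48, giving Q = 130.
CS = ½·(113 − 48)·130 = 4225; PS = (48 − 48)·130 = 0; TS = 4225.

TS = 4225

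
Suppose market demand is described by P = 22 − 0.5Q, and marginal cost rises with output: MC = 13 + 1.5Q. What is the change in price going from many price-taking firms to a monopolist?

P rises by 0.45

Under competition P = MC: 22 − 0.5Q = 13 + 1.5Q ⇒ Q = 4.5, P = 19.75.
Monopoly sets MR = MC: 22 − Q = 13 + 1.5Q ⇒ Q = 3.6, P = 22 − 0.5·3.6 = 20.2.
Change in price: 20.2 − 19.75 = 0.45.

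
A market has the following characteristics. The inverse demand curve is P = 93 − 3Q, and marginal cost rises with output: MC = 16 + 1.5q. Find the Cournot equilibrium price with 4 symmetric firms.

Cournot with 4 identical firms: the symmetric best-response condition is 93 − 15q = 16 + 1.5q. Each firm produces q = 14/3, total output Q = 56/3, price P = 37.

P = 37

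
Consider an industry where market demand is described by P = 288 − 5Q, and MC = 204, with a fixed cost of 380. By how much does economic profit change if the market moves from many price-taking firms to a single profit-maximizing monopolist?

π rises by 352.8

Competitive firms price at marginal cost: P = 204, giving Q = 16.8.
Profit = (204 − 204)·16.8 − 380 = −380.
The monopolist equates marginal revenue to marginal cost: 288 − 10Q = 204, so Q = 8.4. From demand, P = 246.
Profit = (246 − 204)·8.4 − 380 = −27.2.
Change in economic profit: −27.2 − −380 = 352.8.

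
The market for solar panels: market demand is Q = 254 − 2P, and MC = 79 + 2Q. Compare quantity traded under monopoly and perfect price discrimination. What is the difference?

Q rises by 3.2

Inverting demand: P = 127 − 0.5Q.
A monopolist chooses Q where MR = MC. MR = 127 − Q; setting this equal to 79 + 2Q gives Q = 16 and P = 119.
Under first-degree price discrimination the firm charges each unit its demand price and produces up to where P = MC, i.e. Q = 19.2. Consumer surplus is zero; producer surplus equals total surplus.
Change in quantity traded: 19.2 − 16 = 3.2.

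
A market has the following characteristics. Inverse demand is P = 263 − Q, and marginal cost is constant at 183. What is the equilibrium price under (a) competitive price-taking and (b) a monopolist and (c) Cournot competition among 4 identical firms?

Competition: P = 183; Monopoly: P = 223; Cournot: P = 199

Perfect competition: P = MC = 183, so 263 − Q = 183 and Q = 80.
A monopolist chooses Q where MR = MC. MR = 263 − 2Q; setting this equal to 183 gives Q = 40 and P = 223.
With 4 symmetric Cournot firms, each firm's FOC gives 263 − 5q = 183, so q = 16, Q = 4·16 = 64, and P = 199.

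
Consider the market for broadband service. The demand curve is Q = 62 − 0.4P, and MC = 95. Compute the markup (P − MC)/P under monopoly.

Lerner index = 0.24

Inverting demand: P = 155 − 2.5Q.
A monopolist chooses Q where MR = MC. MR = 155 − 5Q; setting this equal to 95 gives Q = 12 and P = 125.
Lerner index = (P − MC)/P = (125 − 95)/125 = 0.24.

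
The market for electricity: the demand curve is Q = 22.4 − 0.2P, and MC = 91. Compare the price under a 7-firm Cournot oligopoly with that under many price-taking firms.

Inverting demand: P = 112 − 5Q.
Cournot with 7 identical firms: the symmetric best-response condition is 112 − 40q = 91. Each firm produces q = 0.525, total output Q = 3.675, price P = 93.625.
Perfect competition: P = MC = 91, so 112 − 5Q = 91 and Q = 4.2.

Cournot: P = 93.625; Competition: P = 91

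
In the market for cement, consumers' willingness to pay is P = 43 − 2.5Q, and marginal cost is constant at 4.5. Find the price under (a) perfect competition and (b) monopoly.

Competitive firms price at marginal cost: P = 4.5, giving Q = 15.4.
The monopolist equates marginal revenue to marginal cost: 43 − 5Q = 4.5, so Q = 7.7. From demand, P = 23.75.

Competition: P = 4.5; Monopoly: P = 23.75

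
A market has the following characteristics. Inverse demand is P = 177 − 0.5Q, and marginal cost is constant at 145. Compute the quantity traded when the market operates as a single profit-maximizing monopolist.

The monopolist equates marginal revenue to marginal cost: 177 − Q = 145, so Q = 32. From demand, P = 161.

Q = 32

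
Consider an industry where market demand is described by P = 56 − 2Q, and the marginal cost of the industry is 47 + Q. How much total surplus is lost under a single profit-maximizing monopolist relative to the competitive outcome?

Under competition P = MC: 56 − 2Q = 47 + Q ⇒ Q = 3, P = 50.
Monopoly sets MR = MC: 56 − 4Q = 47 + Q ⇒ Q = 1.8, P = 56 − 2·1.8 = 52.4.
CS = ½·(56 − 50)·3 = 9; PS = (50·3 − 47·3 − ½·1·3²) = 4.5; TS = 13.5.
CS = ½·(56 − 52.4)·1.8 = 3.24; PS = (52.4·1.8 − 47·1.8 − ½·1·1.8²) = 8.1; TS = 11.34.
DWL = 13.5 − 11.34 = 2.16.

DWL = 2.16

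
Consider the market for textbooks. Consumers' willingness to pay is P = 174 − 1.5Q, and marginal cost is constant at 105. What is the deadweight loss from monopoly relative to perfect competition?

Under competition P = MC = 105, so Q = (174 − 105)/1.5 = 46.
Monopoly sets MR = MC: 174 − 3Q = 105 ⇒ Q = 23, P = 174 − 1.5·23 = 139.5.
DWL is the triangle between Q = 23 and Q = 46: ½·(46 − 23)·(139.5 − 105) = 396.75.

DWL = 396.75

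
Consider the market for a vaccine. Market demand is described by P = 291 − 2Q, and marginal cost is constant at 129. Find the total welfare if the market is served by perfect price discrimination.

TS = 6561

Under first-degree price discrimination the firm charges each unit its demand price and produces up to where P = MC, i.e. Q = 81. Consumer surplus is zero; producer surplus equals total surplus.
TS = 6561 (equal to competitive TS).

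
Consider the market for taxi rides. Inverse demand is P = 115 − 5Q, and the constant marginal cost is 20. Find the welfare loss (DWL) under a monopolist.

DWL = 225.625

Perfect competition: P = MC = 20, so 115 − 5Q = 20 and Q = 19.
The monopolist equates marginal revenue to marginal cost: 115 − 10Q = 20, so Q = 9.5. From demand, P = 67.5.
DWL is the triangle between Q = 9.5 and Q = 19: ½·(19 − 9.5)·(67.5 − 20) = 225.625.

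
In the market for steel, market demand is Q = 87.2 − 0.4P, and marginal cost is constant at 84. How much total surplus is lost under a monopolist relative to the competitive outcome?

Inverting demand: P = 218 − 2.5Q.
Competitive firms price at marginal cost: P = 84, giving Q = 53.6.
Monopoly sets MR = MC: 218 − 5Q = 84 ⇒ Q = 26.8, P = 218 − 2.5·26.8 = 151.
DWL is the triangle between Q = 26.8 and Q = 53.6: ½·(53.6 − 26.8)·(151 − 84) = 897.8.

DWL = 897.8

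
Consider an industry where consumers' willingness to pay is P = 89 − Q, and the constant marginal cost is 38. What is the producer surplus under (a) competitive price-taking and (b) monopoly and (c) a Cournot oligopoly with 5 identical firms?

Competitive firms price at marginal cost: P = 38, giving Q = 51.
PS = (38 − 38)·51 = 0.
The monopolist equates marginal revenue to marginal cost: 89 − 2Q = 38, so Q = 25.5. From demand, P = 63.5.
PS = (63.5 − 38)·25.5 = 650.25.
In a 5-firm Cournot equilibrium, symmetry and the first-order condition give q = (89 − 38)/(6) = 8.5. So Q = 42.5 and P = 46.5.
PS = (46.5 − 38)·42.5 = 361.25.

Competition: PS = 0; Monopoly: PS = 650.25; Cournot: PS = 361.25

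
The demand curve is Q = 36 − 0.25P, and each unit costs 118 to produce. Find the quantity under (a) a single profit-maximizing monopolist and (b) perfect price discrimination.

Inverting demand: P = 144 − 4Q.
Monopoly sets MR = MC: 144 − 8Q = 118 ⇒ Q = 3.25, P = 144 − 4·3.25 = 131.
A perfectly discriminating monopolist sells every unit with P(Q) ≥ MC(Q), so output equals the competitive quantity Q = 6.5. Each buyer pays their reservation price, so CS = 0 and the firm captures all surplus.

Monopoly: Q = 3.25; Perfect PD: Q = 6.5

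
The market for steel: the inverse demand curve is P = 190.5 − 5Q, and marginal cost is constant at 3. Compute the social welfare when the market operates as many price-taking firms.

Under competition P = MC = 3, so Q = (190.5 − 3)/5 = 37.5.
CS = ½·(190.5 − 3)·37.5 = 3515.625; PS = (3 − 3)·37.5 = 0; TS = 3515.625.

TS = 3515.625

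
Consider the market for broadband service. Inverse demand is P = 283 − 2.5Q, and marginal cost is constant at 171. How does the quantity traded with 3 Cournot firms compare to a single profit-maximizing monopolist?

Cournot: Q = 33.6; Monopoly: Q = 22.4

In a 3-firm Cournot equilibrium, symmetry and the first-order condition give q = (283 − 171)/(10) = 11.2. So Q = 33.6 and P = 199.
The monopolist equates marginal revenue to marginal cost: 283 − 5Q = 171, so Q = 22.4. From demand, P = 227.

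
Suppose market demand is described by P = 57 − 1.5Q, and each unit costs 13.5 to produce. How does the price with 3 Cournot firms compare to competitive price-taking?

Cournot: P = 24.375; Competition: P = 13.5

With 3 symmetric Cournot firms, each firm's FOC gives 57 − 6q = 13.5, so q = 7.25, Q = 3·7.25 = 21.75, and P = 24.375.
Perfect competition: P = MC = 13.5, so 57 − 1.5Q = 13.5 and Q = 29.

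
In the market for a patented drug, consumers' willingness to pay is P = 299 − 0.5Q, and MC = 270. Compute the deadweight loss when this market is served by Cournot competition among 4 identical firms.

Competitive firms price at marginal cost: P = 270, giving Q = 58.
Cournot with 4 identical firms: the symmetric best-response condition is 299 − 2.5q = 270. Each firm produces q = 11.6, total output Q = 46.4, price P = 275.8.
DWL is the triangle between Q = 46.4 and Q = 58: ½·(58 − 46.4)·(275.8 − 270) = 33.64.

DWL = 33.64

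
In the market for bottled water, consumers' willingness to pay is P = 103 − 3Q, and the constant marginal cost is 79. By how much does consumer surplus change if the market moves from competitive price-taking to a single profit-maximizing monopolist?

Consumer surplus falls by 72

Under competition P = MC = 79, so Q = (103 − 79)/3 = 8.
CS = ½·(103 − 79)·8 = 96.
Monopoly sets MR = MC: 103 − 6Q = 79 ⇒ Q = 4, P = 103 − 3·4 = 91.
CS = ½·(103 − 91)·4 = 24.
Change in consumer surplus: 24 − 96 = −72.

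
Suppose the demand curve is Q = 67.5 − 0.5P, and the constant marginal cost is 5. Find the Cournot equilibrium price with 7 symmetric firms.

P = 21.25

Inverting demand: P = 135 − 2Q.
In a 7-firm Cournot equilibrium, symmetry and the first-order condition give q = (135 − 5)/(16) = 8.125. So Q = 56.875 and P = 21.25.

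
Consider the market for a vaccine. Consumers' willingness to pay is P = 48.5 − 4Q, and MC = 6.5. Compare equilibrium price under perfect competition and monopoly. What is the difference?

P rises by 21

Perfect competition: P = MC = 6.5, so 48.5 − 4Q = 6.5 and Q = 10.5.
A monopolist chooses Q where MR = MC. MR = 48.5 − 8Q; setting this equal to 6.5 gives Q = 5.25 and P = 27.5.
Change in equilibrium price: 27.5 − 6.5 = 21.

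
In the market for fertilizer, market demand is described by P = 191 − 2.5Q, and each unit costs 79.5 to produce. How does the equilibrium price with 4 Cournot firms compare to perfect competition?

In a 4-firm Cournot equilibrium, symmetry and the first-order condition give q = (191 − 79.5)/(12.5) = 8.92. So Q = 35.68 and P = 101.8.
Competitive firms price at marginal cost: P = 79.5, giving Q = 44.6.

Cournot: P = 101.8; Competition: P = 79.5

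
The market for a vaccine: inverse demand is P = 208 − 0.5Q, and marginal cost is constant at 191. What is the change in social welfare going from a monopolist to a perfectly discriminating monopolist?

TS rises by 72.25

A monopolist chooses Q where MR = MC. MR = 208 − Q; setting this equal to 191 gives Q = 17 and P = 199.5.
CS = ½·(208 − 199.5)·17 = 72.25; PS = (199.5 − 191)·17 = 144.5; TS = 216.75.
With perfect price discrimination, output is the efficient level Q = 34 (where demand meets MC), but every buyer pays their willingness to pay: CS = 0 and PS = total surplus.
TS = 289 (equal to competitive TS).
Change in social welfare: 289 − 216.75 = 72.25.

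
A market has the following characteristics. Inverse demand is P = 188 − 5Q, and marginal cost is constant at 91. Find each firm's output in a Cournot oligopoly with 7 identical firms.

q_i = 2.425

In a 7-firm Cournot equilibrium, symmetry and the first-order condition give q = (188 − 91)/(40) = 2.425. So Q = 16.975 and P = 103.125.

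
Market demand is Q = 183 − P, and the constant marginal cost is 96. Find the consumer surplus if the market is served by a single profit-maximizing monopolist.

Inverting demand: P = 183 − Q.
Monopoly sets MR = MC: 183 − 2Q = 96 ⇒ Q = 43.5, P = 183 − 43.5 = 139.5.
CS = ½·(183 − 139.5)·43.5 = 946.125.

CS = 946.125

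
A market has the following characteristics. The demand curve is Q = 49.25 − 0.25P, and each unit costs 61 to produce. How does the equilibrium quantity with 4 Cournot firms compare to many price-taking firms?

Cournot: Q = 27.2; Competition: Q = 34

Inverting demand: P = 197 − 4Q.
With 4 symmetric Cournot firms, each firm's FOC gives 197 − 20q = 61, so q = 6.8, Q = 4·6.8 = 27.2, and P = 88.2.
Competitive firms price at marginal cost: P = 61, giving Q = 34.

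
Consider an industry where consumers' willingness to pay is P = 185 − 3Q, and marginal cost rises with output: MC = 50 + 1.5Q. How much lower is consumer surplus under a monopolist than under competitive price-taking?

Under competition P = MC: 185 − 3Q = 50 + 1.5Q ⇒ Q = 30, P = 95.
CS = ½·(185 − 95)·30 = 1350.
A monopolist chooses Q where MR = MC. MR = 185 − 6Q; setting this equal to 50 + 1.5Q gives Q = 18 and P = 131.
CS = ½·(185 − 131)·18 = 486.
Change in consumer surplus: 486 − 1350 = −864.

CS falls by 864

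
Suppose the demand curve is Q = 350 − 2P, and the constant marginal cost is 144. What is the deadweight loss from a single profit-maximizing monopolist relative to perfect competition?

DWL = 240.25

Inverting demand: P = 175 − 0.5Q.
Competitive firms price at marginal cost: P = 144, giving Q = 62.
A monopolist chooses Q where MR = MC. MR = 175 − Q; setting this equal to 144 gives Q = 31 and P = 159.5.
DWL is the triangle between Q = 31 and Q = 62: ½·(62 − 31)·(159.5 − 144) = 240.25.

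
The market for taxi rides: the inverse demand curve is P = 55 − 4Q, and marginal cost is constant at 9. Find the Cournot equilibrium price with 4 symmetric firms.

P = 18.2

With 4 symmetric Cournot firms, each firm's FOC gives 55 − 20q = 9, so q = 2.3, Q = 4·2.3 = 9.2, and P = 18.2.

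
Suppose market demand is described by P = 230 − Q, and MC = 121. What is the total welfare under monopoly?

TS = 4455.375

Monopoly sets MR = MC: 230 − 2Q = 121 ⇒ Q = 54.5, P = 230 − 54.5 = 175.5.
CS = ½·(230 − 175.5)·54.5 = 1485.125; PS = (175.5 − 121)·54.5 = 2970.25; TS = 4455.375.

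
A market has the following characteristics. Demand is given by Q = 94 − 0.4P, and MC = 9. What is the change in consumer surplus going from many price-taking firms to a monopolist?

CS falls by 7661.4

Inverting demand: P = 235 − 2.5Q.
Competitive firms price at marginal cost: P = 9, giving Q = 90.4.
CS = ½·(235 − 9)·90.4 = 10215.2.
Monopoly sets MR = MC: 235 − 5Q = 9 ⇒ Q = 45.2, P = 235 − 2.5·45.2 = 122.
CS = ½·(235 − 122)·45.2 = 2553.8.
Change in consumer surplus: 2553.8 − 10215.2 = −7661.4.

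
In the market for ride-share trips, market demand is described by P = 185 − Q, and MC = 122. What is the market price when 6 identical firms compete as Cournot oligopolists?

Cournot with 6 identical firms: the symmetric best-response condition is 185 − 7q = 122. Each firm produces q = 9, total output Q = 54, price P = 131.

P = 131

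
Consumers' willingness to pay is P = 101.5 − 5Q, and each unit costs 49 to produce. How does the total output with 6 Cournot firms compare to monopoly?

Cournot with 6 identical firms: the symmetric best-response condition is 101.5 − 35q = 49. Each firm produces q = 1.5, total output Q = 9, price P = 56.5.
The monopolist equates marginal revenue to marginal cost: 101.5 − 10Q = 49, so Q = 5.25. From demand, P = 75.25.

Cournot: Q = 9; Monopoly: Q = 5.25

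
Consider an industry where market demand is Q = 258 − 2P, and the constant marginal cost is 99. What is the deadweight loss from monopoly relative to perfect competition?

Inverting demand: P = 129 − 0.5Q.
Under competition P = MC = 99, so Q = (129 − 99)/0.5 = 60.
A monopolist chooses Q where MR = MC. MR = 129 − Q; setting this equal to 99 gives Q = 30 and P = 114.
DWL is the triangle between Q = 30 and Q = 60: ½·(60 − 30)·(114 − 99) = 225.

DWL = 225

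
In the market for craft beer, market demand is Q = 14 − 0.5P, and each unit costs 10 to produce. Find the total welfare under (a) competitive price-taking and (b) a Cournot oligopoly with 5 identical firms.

Inverting demand: P = 28 − 2Q.
Competitive firms price at marginal cost: P = 10, giving Q = 9.
CS = ½·(28 − 10)·9 = 81; PS = (10 − 10)·9 = 0; TS = 81.
With 5 symmetric Cournot firms, each firm's FOC gives 28 − 12q = 10, so q = 1.5, Q = 5·1.5 = 7.5, and P = 13.
CS = ½·(28 − 13)·7.5 = 56.25; PS = (13 − 10)·7.5 = 22.5; TS = 78.75.

Competition: TS = 81; Cournot: TS = 78.75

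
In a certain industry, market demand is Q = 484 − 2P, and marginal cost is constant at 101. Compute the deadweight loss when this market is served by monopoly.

Inverting demand: P = 242 − 0.5Q.
Perfect competition: P = MC = 101, so 242 − 0.5Q = 101 and Q = 282.
A monopolist chooses Q where MR = MC. MR = 242 − Q; setting this equal to 101 gives Q = 141 and P = 171.5.
DWL is the triangle between Q = 141 and Q = 282: ½·(282 − 141)·(171.5 − 101) = 4970.25.

DWL = 4970.25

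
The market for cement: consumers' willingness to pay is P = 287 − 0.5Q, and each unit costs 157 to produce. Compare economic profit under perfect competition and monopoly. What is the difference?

Under competition P = MC = 157, so Q = (287 − 157)/0.5 = 260.
Profit = (157 − 157)·260 = 0.
The monopolist equates marginal revenue to marginal cost: 287 − Q = 157, so Q = 130. From demand, P = 222.
Profit = (222 − 157)·130 = 8450.
Change in economic profit: 8450 − 0 = 8450.

π rises by 8450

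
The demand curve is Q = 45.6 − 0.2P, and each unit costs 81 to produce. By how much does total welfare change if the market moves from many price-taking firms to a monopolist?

Total welfare falls by 540.225

Inverting demand: P = 228 − 5Q.
Under competition P = MC = 81, so Q = (228 − 81)/5 = 29.4.
CS = ½·(228 − 81)·29.4 = 2160.9; PS = (81 − 81)·29.4 = 0; TS = 2160.9.
A monopolist chooses Q where MR = MC. MR = 228 − 10Q; setting this equal to 81 gives Q = 14.7 and P = 154.5.
CS = ½·(228 − 154.5)·14.7 = 540.225; PS = (154.5 − 81)·14.7 = 1080.45; TS = 1620.675.
Change in total welfare: 1620.675 − 2160.9 = −540.225.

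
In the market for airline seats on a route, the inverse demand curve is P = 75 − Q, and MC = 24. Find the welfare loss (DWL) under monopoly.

DWL = 325.125

Competitive firms price at marginal cost: P = 24, giving Q = 51.
A monopolist chooses Q where MR = MC. MR = 75 − 2Q; setting this equal to 24 gives Q = 25.5 and P = 49.5.
DWL is the triangle between Q = 25.5 and Q = 51: ½·(51 − 25.5)·(49.5 − 24) = 325.125.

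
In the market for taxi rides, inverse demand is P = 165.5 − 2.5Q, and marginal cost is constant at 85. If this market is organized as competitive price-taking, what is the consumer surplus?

CS = 1296.05

Perfect competition: P = MC = 85, so 165.5 − 2.5Q = 85 and Q = 32.2.
CS = ½·(165.5 − 85)·32.2 = 1296.05.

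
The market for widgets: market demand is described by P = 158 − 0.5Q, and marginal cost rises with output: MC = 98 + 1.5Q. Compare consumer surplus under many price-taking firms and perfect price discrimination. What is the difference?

Competitive equilibrium sets price equal to marginal cost: 158 − 0.5Q = 98 + 1.5Q, so Q = 30 and P = 143.
CS = ½·(158 − 143)·30 = 225.
With perfect price discrimination, output is the efficient level Q = 30 (where demand meets MC), but every buyer pays their willingness to pay: CS = 0 and PS = total surplus.
CS = 0.
Change in consumer surplus: 0 − 225 = −225.

CS falls by 225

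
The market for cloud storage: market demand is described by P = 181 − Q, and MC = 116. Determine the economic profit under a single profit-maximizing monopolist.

The monopolist equates marginal revenue to marginal cost: 181 − 2Q = 116, so Q = 32.5. From demand, P = 148.5.
Profit = (148.5 − 116)·32.5 = 1056.25.

Profit = 1056.25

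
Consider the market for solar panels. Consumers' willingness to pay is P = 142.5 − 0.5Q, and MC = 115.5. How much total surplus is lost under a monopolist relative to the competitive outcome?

DWL = 182.25

Under competition P = MC = 115.5, so Q = (142.5 − 115.5)/0.5 = 54.
Monopoly sets MR = MC: 142.5 − Q = 115.5 ⇒ Q = 27, P = 142.5 − 0.5·27 = 129.
DWL is the triangle between Q = 27 and Q = 54: ½·(54 − 27)·(129 − 115.5) = 182.25.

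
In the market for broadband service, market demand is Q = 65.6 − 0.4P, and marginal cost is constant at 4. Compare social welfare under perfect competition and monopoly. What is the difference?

Inverting demand: P = 164 − 2.5Q.
Perfect competition: P = MC = 4, so 164 − 2.5Q = 4 and Q = 64.
CS = ½·(164 − 4)·64 = 5120; PS = (4 − 4)·64 = 0; TS = 5120.
The monopolist equates marginal revenue to marginal cost: 164 − 5Q = 4, so Q = 32. From demand, P = 84.
CS = ½·(164 − 84)·32 = 1280; PS = (84 − 4)·32 = 2560; TS = 3840.
Change in social welfare: 3840 − 5120 = −1280.

Social welfare falls by 1280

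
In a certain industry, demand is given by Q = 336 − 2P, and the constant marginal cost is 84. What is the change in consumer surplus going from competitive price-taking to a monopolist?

Inverting demand: P = 168 − 0.5Q.
Competitive firms price at marginal cost: P = 84, giving Q = 168.
CS = ½·(168 − 84)·168 = 7056.
The monopolist equates marginal revenue to marginal cost: 168 − Q = 84, so Q = 84. From demand, P = 126.
CS = ½·(168 − 126)·84 = 1764.
Change in consumer surplus: 1764 − 7056 = −5292.

CS falls by 5292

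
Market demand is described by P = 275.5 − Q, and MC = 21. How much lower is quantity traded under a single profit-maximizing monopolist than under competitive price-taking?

Perfect competition: P = MC = 21, so 275.5 − Q = 21 and Q = 254.5.
A monopolist chooses Q where MR = MC. MR = 275.5 − 2Q; setting this equal to 21 gives Q = 127.25 and P = 148.25.
Change in quantity traded: 127.25 − 254.5 = −127.25.

Quantity traded falls by 127.25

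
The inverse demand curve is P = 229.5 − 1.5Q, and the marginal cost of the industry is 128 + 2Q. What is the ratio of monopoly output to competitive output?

A monopolist chooses Q where MR = MC. MR = 229.5 − 3Q; setting this equal to 128 + 2Q gives Q = 20.3 and P = 199.05.
Competitive equilibrium sets price equal to marginal cost: 229.5 − 1.5Q = 128 + 2Q, so Q = 29 and P = 186.
Ratio Q_m/Q_c = 20.3/29 = 0.7.

Q_m/Q_c = 0.7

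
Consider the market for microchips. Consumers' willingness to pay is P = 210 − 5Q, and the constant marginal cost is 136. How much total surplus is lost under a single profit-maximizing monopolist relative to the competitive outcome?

DWL = 136.9

Competitive firms price at marginal cost: P = 136, giving Q = 14.8.
Monopoly sets MR = MC: 210 − 10Q = 136 ⇒ Q = 7.4, P = 210 − 5·7.4 = 173.
DWL is the triangle between Q = 7.4 and Q = 14.8: ½·(14.8 − 7.4)·(173 − 136) = 136.9.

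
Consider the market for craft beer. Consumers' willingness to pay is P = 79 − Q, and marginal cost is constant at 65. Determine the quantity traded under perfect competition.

Q = 14

Perfect competition: P = MC = 65, so 79 − Q = 65 and Q = 14.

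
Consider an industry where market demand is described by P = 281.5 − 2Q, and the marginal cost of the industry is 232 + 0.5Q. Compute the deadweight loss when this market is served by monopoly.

Competitive equilibrium sets price equal to marginal cost: 281.5 − 2Q = 232 + 0.5Q, so Q = 19.8 and P = 241.9.
The monopolist equates marginal revenue to marginal cost: 281.5 − 4Q = 232 + 0.5Q, so Q = 11. From demand, P = 259.5.
CS = ½·(281.5 − 241.9)·19.8 = 392.04; PS = (241.9·19.8 − 232·19.8 − ½·0.5·19.8²) = 98.01; TS = 490.05.
CS = ½·(281.5 − 259.5)·11 = 121; PS = (259.5·11 − 232·11 − ½·0.5·11²) = 272.25; TS = 393.25.
DWL = 490.05 − 393.25 = 96.8.

DWL = 96.8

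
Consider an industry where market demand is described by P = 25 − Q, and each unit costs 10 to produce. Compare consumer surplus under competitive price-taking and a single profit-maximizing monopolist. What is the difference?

Consumer surplus falls by 84.375

Competitive firms price at marginal cost: P = 10, giving Q = 15.
CS = ½·(25 − 10)·15 = 112.5.
Monopoly sets MR = MC: 25 − 2Q = 10 ⇒ Q = 7.5, P = 25 − 7.5 = 17.5.
CS = ½·(25 − 17.5)·7.5 = 28.125.
Change in consumer surplus: 28.125 − 112.5 = −84.375.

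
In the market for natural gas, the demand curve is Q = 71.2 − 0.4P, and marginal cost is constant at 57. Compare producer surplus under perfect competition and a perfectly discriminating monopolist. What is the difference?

Inverting demand: P = 178 − 2.5Q.
Competitive firms price at marginal cost: P = 57, giving Q = 48.4.
PS = (57 − 57)·48.4 = 0.
With perfect price discrimination, output is the efficient level Q = 48.4 (where demand meets MC), but every buyer pays their willingness to pay: CS = 0 and PS = total surplus.
PS = ½·(178 − 57)·48.4 = 2928.2.
Change in producer surplus: 2928.2 − 0 = 2928.2.

Producer surplus rises by 2928.2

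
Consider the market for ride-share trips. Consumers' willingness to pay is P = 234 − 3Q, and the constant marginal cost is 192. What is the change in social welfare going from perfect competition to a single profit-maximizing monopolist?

Social welfare falls by 73.5

Perfect competition: P = MC = 192, so 234 − 3Q = 192 and Q = 14.
CS = ½·(234 − 192)·14 = 294; PS = (192 − 192)·14 = 0; TS = 294.
The monopolist equates marginal revenue to marginal cost: 234 − 6Q = 192, so Q = 7. From demand, P = 213.
CS = ½·(234 − 213)·7 = 73.5; PS = (213 − 192)·7 = 147; TS = 220.5.
Change in social welfare: 220.5 − 294 = −73.5.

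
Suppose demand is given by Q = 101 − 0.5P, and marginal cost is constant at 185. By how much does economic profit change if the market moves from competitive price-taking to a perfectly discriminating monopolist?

Inverting demand: P = 202 − 2Q.
Perfect competition: P = MC = 185, so 202 − 2Q = 185 and Q = 8.5.
Profit = (185 − 185)·8.5 = 0.
A perfectly discriminating monopolist sells every unit with P(Q) ≥ MC(Q), so output equals the competitive quantity Q = 8.5. Each buyer pays their reservation price, so CS = 0 and the firm captures all surplus.
PS equals the full surplus area, 72.25. Profit = 72.25 = 72.25.
Change in economic profit: 72.25 − 0 = 72.25.

Economic profit rises by 72.25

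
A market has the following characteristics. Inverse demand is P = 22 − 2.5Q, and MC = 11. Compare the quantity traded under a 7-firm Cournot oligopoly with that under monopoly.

Cournot: Q = 3.85; Monopoly: Q = 2.2

Cournot with 7 identical firms: the symmetric best-response condition is 22 − 20q = 11. Each firm produces q = 0.55, total output Q = 3.85, price P = 12.375.
Monopoly sets MR = MC: 22 − 5Q = 11 ⇒ Q = 2.2, P = 22 − 2.5·2.2 = 16.5.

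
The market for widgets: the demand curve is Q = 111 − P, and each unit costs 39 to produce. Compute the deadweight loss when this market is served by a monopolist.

Inverting demand: P = 111 − Q.
Competitive firms price at marginal cost: P = 39, giving Q = 72.
The monopolist equates marginal revenue to marginal cost: 111 − 2Q = 39, so Q = 36. From demand, P = 75.
DWL is the triangle between Q = 36 and Q = 72: ½·(72 − 36)·(75 − 39) = 648.

DWL = 648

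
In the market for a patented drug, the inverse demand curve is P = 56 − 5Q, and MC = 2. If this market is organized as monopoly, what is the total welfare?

A monopolist chooses Q where MR = MC. MR = 56 − 10Q; setting this equal to 2 gives Q = 5.4 and P = 29.
CS = ½·(56 − 29)·5.4 = 72.9; PS = (29 − 2)·5.4 = 145.8; TS = 218.7.

TS = 218.7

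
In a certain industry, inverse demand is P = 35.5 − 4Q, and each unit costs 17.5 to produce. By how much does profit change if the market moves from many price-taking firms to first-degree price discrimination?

Profit rises by 40.5

Competitive firms price at marginal cost: P = 17.5, giving Q = 4.5.
Profit = (17.5 − 17.5)·4.5 = 0.
A perfectly discriminating monopolist sells every unit with P(Q) ≥ MC(Q), so output equals the competitive quantity Q = 4.5. Each buyer pays their reservation price, so CS = 0 and the firm captures all surplus.
PS equals the full surplus area, 40.5. Profit = 40.5 = 40.5.
Change in profit: 40.5 − 0 = 40.5.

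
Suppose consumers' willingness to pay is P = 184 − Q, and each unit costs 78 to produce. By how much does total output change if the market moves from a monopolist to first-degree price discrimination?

Total output rises by 53

The monopolist equates marginal revenue to marginal cost: 184 − 2Q = 78, so Q = 53. From demand, P = 131.
A perfectly discriminating monopolist sells every unit with P(Q) ≥ MC(Q), so output equals the competitive quantity Q = 106. Each buyer pays their reservation price, so CS = 0 and the firm captures all surplus.
Change in total output: 106 − 53 = 53.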